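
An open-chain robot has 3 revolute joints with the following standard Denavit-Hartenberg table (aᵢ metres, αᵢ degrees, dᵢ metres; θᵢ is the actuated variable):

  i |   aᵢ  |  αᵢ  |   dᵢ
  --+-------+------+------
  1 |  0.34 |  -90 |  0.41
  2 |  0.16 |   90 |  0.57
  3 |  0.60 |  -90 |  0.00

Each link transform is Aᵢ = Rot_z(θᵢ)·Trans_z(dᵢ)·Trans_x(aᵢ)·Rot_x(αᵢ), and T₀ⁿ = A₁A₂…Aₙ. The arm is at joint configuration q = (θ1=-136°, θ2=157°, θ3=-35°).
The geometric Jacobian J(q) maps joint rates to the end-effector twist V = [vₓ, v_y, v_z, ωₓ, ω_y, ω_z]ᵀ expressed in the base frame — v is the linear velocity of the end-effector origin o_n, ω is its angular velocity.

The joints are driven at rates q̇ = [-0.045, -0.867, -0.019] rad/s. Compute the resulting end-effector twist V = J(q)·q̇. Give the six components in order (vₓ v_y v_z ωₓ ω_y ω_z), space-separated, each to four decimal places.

-0.1688 -0.1662 -0.5174 -0.5969 0.6288 -0.0275

o_n = [0.3437, 0.0179, 0.1554]
J₁: ẑ×o_n = [-0.0179, 0.3437, 0.0000], ω = ẑ
J2: z=[0.6947, -0.7193, 0.0000] o=[-0.2446, -0.2362, 0.4100] → [0.1831, 0.1768, 0.5997, 0.6947, -0.7193, 0.0000]
J3: z=[-0.2811, -0.2714, -0.9205] o=[0.2573, -0.5439, 0.3475] → [0.5693, -0.1335, -0.1345, -0.2811, -0.2714, -0.9205]
V = J·q̇ = [-0.1688, -0.1662, -0.5174, -0.5969, 0.6288, -0.0275]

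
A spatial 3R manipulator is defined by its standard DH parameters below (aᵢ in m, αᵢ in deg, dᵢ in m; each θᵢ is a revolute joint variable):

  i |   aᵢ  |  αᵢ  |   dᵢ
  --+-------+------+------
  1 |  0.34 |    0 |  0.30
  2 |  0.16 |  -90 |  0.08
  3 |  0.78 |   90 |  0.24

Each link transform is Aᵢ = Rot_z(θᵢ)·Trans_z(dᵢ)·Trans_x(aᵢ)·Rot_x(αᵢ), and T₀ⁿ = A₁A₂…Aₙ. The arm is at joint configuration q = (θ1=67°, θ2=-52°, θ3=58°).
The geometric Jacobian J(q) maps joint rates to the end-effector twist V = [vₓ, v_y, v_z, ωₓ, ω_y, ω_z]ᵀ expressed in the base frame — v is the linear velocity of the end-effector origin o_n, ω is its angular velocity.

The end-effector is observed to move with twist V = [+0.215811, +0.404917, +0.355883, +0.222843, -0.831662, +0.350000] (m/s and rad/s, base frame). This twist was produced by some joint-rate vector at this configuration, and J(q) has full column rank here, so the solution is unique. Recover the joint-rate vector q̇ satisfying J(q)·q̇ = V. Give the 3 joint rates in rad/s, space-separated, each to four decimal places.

0.6430 -0.2930 -0.8610

o_n = [0.6245, 0.6932, -0.2815]
J₁: ẑ×o_n = [-0.6932, 0.6245, 0.0000], ω = ẑ
J2: z=[0.0000, 0.0000, 1.0000] o=[0.1328, 0.3130, 0.3000] → [-0.3802, 0.4917, 0.0000, 0.0000, 0.0000, 1.0000]
J3: z=[-0.2588, 0.9659, 0.0000] o=[0.2874, 0.3544, 0.3800] → [-0.6389, -0.1712, -0.4133, -0.2588, 0.9659, 0.0000]
q̇ = J⁺·V = [0.6430, -0.2930, -0.8610]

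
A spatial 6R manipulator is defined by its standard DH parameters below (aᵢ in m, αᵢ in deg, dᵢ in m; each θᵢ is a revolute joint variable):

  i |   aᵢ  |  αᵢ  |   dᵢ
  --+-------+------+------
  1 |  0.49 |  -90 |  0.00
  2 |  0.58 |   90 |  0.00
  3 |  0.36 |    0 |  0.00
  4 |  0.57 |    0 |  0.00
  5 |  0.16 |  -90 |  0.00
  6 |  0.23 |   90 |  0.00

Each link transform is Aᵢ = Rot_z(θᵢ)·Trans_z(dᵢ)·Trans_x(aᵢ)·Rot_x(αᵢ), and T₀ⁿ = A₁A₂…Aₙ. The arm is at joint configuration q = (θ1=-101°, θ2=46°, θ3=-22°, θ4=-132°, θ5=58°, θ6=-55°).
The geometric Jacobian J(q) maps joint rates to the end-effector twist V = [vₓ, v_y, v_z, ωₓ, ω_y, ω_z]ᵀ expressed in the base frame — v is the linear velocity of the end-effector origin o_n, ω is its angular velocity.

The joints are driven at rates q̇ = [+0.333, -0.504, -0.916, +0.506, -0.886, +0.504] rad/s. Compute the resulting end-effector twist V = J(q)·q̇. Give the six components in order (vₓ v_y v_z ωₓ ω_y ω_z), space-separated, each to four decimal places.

0.1752 0.1491 0.5923 -0.4350 0.6796 -0.9278

o_n = [-0.8312, -0.7382, -0.1360]
J₁: ẑ×o_n = [0.7382, -0.8312, 0.0000], ω = ẑ
J2: z=[0.9816, -0.1908, 0.0000] o=[-0.0935, -0.4810, 0.0000] → [0.0259, 0.1335, -0.3932, 0.9816, -0.1908, 0.0000]
J3: z=[-0.1373, -0.7061, 0.6947] o=[-0.1704, -0.8765, -0.4172] → [-0.2947, -0.4204, -0.4856, -0.1373, -0.7061, 0.6947]
J4: z=[-0.1373, -0.7061, 0.6947] o=[-0.3470, -1.0784, -0.6573] → [-0.6045, -0.2648, -0.3886, -0.1373, -0.7061, 0.6947]
J5: z=[-0.1373, -0.7061, 0.6947] o=[-0.5244, -0.6814, -0.2888] → [-0.0684, -0.1921, -0.2088, -0.1373, -0.7061, 0.6947]
J6: z=[-0.2344, -0.6582, -0.7154] o=[-0.6784, -0.6396, -0.2768] → [-0.1632, 0.1423, -0.0775, -0.2344, -0.6582, -0.7154]
V = J·q̇ = [0.1752, 0.1491, 0.5923, -0.4350, 0.6796, -0.9278]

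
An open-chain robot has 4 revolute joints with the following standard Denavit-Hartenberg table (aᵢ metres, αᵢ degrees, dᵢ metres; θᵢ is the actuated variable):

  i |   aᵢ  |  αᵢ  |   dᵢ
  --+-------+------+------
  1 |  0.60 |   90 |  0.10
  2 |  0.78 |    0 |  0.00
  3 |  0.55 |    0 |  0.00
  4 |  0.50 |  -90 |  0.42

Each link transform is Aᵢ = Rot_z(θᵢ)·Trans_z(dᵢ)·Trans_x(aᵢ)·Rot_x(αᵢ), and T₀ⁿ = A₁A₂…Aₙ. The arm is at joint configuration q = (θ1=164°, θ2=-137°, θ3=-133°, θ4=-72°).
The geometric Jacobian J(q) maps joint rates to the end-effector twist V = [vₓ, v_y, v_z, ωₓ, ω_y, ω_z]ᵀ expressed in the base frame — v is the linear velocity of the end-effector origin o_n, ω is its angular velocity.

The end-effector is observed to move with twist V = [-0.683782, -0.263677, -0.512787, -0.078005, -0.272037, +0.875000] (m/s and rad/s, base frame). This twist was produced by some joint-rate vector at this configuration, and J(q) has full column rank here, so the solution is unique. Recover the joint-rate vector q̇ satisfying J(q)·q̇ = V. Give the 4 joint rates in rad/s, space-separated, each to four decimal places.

0.8750 0.6630 -0.3370 -0.6090

o_n = [-0.3697, 0.5429, 0.2725]
J₁: ẑ×o_n = [-0.5429, -0.3697, 0.0000], ω = ẑ
J2: z=[0.2756, 0.9613, 0.0000] o=[-0.5768, 0.1654, 0.1000] → [0.1659, -0.0476, -0.0949, 0.2756, 0.9613, 0.0000]
J3: z=[0.2756, 0.9613, 0.0000] o=[-0.0284, 0.0081, -0.4320] → [0.6772, -0.1942, 0.4755, 0.2756, 0.9613, 0.0000]
J4: z=[0.2756, 0.9613, 0.0000] o=[-0.0284, 0.0081, 0.1180] → [0.1485, -0.0426, 0.4755, 0.2756, 0.9613, 0.0000]
q̇ = J⁺·V = [0.8750, 0.6630, -0.3370, -0.6090]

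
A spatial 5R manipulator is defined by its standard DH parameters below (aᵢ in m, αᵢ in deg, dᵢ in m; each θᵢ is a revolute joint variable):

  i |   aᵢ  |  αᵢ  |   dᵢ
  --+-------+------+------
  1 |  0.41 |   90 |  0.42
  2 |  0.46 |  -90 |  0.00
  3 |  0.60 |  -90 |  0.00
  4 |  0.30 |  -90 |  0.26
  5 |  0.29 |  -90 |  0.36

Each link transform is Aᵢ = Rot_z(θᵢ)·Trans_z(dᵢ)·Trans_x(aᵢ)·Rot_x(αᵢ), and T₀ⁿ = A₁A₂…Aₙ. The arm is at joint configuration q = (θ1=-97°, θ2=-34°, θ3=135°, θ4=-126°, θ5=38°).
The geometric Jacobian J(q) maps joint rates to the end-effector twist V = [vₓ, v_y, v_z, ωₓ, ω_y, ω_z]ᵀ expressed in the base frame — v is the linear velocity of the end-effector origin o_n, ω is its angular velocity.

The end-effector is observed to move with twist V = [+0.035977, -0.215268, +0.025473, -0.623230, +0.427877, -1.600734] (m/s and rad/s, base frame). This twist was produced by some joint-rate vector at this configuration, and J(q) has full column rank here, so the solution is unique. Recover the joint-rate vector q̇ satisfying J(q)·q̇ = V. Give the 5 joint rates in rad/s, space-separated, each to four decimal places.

-0.2010 0.3440 -0.9340 -0.1180 -0.7170

o_n = [0.2576, -0.7980, 0.9545]
J₁: ẑ×o_n = [0.7980, 0.2576, -0.0000], ω = ẑ
J2: z=[-0.9925, 0.1219, 0.0000] o=[-0.0500, -0.4069, 0.4200] → [0.0651, 0.5305, 0.3507, -0.9925, 0.1219, 0.0000]
J3: z=[-0.0681, -0.5550, 0.8290] o=[-0.0964, -0.7855, 0.1628] → [-0.4290, 0.3475, 0.1974, -0.0681, -0.5550, 0.8290]
J4: z=[-0.6304, 0.6680, 0.3954] o=[0.3675, -0.4881, 0.4000] → [0.4929, 0.3061, 0.2688, -0.6304, 0.6680, 0.3954]
J5: z=[0.5855, 0.0748, 0.8072] o=[0.0507, -0.5365, 0.6343] → [0.2351, -0.0205, -0.1686, 0.5855, 0.0748, 0.8072]
q̇ = J⁺·V = [-0.2010, 0.3440, -0.9340, -0.1180, -0.7170]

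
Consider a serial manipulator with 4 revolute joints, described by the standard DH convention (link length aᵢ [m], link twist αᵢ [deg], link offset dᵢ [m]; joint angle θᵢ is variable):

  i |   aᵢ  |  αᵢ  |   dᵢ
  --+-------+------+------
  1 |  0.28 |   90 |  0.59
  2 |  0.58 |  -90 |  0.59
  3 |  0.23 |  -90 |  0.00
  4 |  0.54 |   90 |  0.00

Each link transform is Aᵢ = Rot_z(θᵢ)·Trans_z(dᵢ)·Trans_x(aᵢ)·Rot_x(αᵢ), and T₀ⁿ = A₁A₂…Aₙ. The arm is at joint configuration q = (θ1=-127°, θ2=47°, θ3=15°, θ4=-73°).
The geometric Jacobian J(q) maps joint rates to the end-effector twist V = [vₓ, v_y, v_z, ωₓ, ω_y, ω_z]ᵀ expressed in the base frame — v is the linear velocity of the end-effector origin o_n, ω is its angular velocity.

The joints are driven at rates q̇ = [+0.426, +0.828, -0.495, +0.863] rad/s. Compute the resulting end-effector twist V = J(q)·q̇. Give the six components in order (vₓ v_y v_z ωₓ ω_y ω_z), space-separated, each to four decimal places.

o_n = [-0.7241, -0.1473, 1.6404]
J₁: ẑ×o_n = [0.1473, -0.7241, 0.0000], ω = ẑ
J2: z=[-0.7986, 0.6018, 0.0000] o=[-0.1685, -0.2236, 0.5900] → [0.6321, 0.8389, 0.2734, -0.7986, 0.6018, 0.0000]
J3: z=[0.4401, 0.5841, 0.6820] o=[-0.8778, -0.1845, 1.0142] → [0.3404, -0.1708, -0.0734, 0.4401, 0.5841, 0.6820]
J4: z=[0.8777, -0.4403, -0.1893] o=[-0.9214, -0.3413, 1.1767] → [-0.1675, -0.4443, 0.2571, 0.8777, -0.4403, -0.1893]
V = J·q̇ = [0.2731, 0.0872, 0.4846, -0.1217, -0.1708, -0.0749]

0.2731 0.0872 0.4846 -0.1217 -0.1708 -0.0749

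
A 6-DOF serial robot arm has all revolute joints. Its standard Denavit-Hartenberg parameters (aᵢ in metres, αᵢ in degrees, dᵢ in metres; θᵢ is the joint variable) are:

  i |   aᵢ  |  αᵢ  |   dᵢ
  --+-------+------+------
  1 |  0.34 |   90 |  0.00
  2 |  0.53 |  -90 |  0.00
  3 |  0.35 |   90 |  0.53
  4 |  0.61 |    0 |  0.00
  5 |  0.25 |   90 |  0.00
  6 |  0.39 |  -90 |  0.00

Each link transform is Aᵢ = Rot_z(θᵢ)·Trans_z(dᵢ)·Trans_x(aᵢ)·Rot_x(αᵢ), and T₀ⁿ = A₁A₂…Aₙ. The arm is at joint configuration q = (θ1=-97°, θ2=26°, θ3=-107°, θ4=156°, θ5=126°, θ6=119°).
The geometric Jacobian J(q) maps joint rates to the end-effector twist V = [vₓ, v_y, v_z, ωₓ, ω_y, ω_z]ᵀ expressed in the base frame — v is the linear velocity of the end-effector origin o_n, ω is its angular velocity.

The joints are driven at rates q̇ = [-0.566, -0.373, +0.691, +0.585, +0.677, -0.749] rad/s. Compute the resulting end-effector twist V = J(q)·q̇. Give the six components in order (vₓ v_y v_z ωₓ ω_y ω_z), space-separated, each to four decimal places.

o_n = [0.2521, -0.2922, 0.7601]
J₁: ẑ×o_n = [0.2922, 0.2521, -0.0000], ω = ẑ
J2: z=[-0.9925, 0.1219, 0.0000] o=[-0.0414, -0.3375, 0.0000] → [0.0926, 0.7544, -0.0807, -0.9925, 0.1219, 0.0000]
J3: z=[0.0534, 0.4351, 0.8988] o=[-0.0995, -0.8103, 0.2323] → [-0.2360, 0.2878, -0.1253, 0.0534, 0.4351, 0.8988]
J4: z=[0.3949, 0.8175, -0.4192] o=[-0.3922, -0.4476, 0.6638] → [0.1438, -0.3081, -0.4653, 0.3949, 0.8175, -0.4192]
J5: z=[0.3949, 0.8175, -0.4192] o=[0.1322, -0.5499, 0.9583] → [-0.0540, 0.0280, 0.0037, 0.3949, 0.8175, -0.4192]
J6: z=[0.8860, -0.4596, -0.0615] o=[0.0714, -0.6367, 0.7318] → [0.0082, -0.0362, 0.3882, 0.8860, -0.4596, -0.0615]
V = J·q̇ = [-0.3216, -0.3594, -0.6170, 0.2419, 1.6311, -0.4279]

-0.3216 -0.3594 -0.6170 0.2419 1.6311 -0.4279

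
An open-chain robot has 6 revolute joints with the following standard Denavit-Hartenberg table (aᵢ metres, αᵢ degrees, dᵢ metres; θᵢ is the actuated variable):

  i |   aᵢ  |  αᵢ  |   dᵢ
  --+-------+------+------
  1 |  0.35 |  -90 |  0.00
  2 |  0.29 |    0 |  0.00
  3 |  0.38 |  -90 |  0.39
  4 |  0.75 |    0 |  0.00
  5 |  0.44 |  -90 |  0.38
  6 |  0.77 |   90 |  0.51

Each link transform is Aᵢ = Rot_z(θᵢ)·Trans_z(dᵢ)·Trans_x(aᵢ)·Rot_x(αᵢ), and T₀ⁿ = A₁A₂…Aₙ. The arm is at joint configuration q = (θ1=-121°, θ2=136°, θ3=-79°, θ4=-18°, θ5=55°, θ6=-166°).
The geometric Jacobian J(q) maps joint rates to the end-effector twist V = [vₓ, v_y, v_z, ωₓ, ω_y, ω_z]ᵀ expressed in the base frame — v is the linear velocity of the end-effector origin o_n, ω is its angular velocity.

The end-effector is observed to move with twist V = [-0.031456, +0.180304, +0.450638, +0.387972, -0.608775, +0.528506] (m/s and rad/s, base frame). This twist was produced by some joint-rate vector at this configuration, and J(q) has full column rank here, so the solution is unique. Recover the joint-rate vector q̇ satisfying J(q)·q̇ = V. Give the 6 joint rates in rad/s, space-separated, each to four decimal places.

0.7930 0.6100 -0.4910 0.1310 -0.2570 -0.6600

o_n = [0.3623, -0.1724, -0.9637]
J₁: ẑ×o_n = [0.1724, 0.3623, -0.0000], ω = ẑ
J2: z=[0.8572, -0.5150, 0.0000] o=[-0.1803, -0.3000, 0.0000] → [0.4963, 0.8260, 0.3888, 0.8572, -0.5150, 0.0000]
J3: z=[0.8572, -0.5150, 0.0000] o=[-0.0728, -0.1212, -0.2015] → [0.3926, 0.6533, 0.1802, 0.8572, -0.5150, 0.0000]
J4: z=[0.4319, 0.7189, -0.5446] o=[0.1549, -0.4995, -0.5201] → [-0.1407, 0.0786, -0.0078, 0.4319, 0.7189, -0.5446]
J5: z=[0.4319, 0.7189, -0.5446] o=[0.1535, -0.9518, -1.1184] → [0.5357, -0.1805, 0.1866, 0.4319, 0.7189, -0.5446]
J6: z=[-0.5157, 0.6923, 0.5047] o=[-0.0080, -0.7063, -1.6200] → [0.1849, 0.5254, -0.5317, -0.5157, 0.6923, 0.5047]
q̇ = J⁺·V = [0.7930, 0.6100, -0.4910, 0.1310, -0.2570, -0.6600]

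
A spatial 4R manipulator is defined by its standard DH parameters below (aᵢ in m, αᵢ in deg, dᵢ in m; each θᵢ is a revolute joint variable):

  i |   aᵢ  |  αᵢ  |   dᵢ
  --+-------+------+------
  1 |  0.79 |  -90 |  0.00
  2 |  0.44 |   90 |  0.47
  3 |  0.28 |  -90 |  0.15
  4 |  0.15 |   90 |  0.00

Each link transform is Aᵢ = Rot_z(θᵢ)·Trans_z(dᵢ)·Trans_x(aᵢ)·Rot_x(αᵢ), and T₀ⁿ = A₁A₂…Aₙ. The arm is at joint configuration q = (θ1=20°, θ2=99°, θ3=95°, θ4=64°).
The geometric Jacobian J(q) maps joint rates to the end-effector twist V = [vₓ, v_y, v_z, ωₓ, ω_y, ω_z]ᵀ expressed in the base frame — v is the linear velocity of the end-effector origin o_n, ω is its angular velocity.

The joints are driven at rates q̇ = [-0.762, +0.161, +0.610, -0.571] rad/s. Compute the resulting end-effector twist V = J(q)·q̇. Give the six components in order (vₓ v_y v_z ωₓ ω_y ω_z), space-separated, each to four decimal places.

o_n = [0.4176, 1.0187, -0.4072]
J₁: ẑ×o_n = [-1.0187, 0.4176, 0.0000], ω = ẑ
J2: z=[-0.3420, 0.9397, 0.0000] o=[0.7424, 0.2702, 0.0000] → [-0.3826, -0.1393, 0.0491, -0.3420, 0.9397, 0.0000]
J3: z=[0.9281, 0.3378, -0.1564] o=[0.5169, 0.6883, -0.4346] → [0.0609, -0.0099, 0.3402, 0.9281, 0.3378, -0.1564]
J4: z=[0.1762, -0.0286, 0.9839] o=[0.5643, 1.0024, -0.4339] → [-0.0168, -0.1490, -0.0013, 0.1762, -0.0286, 0.9839]
V = J·q̇ = [0.7614, -0.2616, 0.2162, 0.4105, 0.3737, -1.4192]

0.7614 -0.2616 0.2162 0.4105 0.3737 -1.4192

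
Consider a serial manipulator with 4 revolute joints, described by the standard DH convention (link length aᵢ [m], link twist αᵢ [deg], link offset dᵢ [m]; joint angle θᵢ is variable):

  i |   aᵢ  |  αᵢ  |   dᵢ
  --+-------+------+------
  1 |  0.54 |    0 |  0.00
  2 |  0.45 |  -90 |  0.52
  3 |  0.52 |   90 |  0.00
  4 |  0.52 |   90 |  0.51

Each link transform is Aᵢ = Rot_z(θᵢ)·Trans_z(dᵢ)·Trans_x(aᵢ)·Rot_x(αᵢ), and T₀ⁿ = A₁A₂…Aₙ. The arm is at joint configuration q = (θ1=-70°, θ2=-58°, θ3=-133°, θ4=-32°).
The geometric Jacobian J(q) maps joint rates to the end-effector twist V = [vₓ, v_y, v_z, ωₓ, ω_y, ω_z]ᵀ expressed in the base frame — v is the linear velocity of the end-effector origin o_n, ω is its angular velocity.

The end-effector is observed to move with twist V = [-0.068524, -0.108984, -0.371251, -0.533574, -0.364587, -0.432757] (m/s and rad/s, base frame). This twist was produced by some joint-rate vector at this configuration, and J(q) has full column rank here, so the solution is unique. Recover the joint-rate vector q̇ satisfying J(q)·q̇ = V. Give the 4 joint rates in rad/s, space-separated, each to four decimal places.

-0.6920 -0.3150 -0.1960 -0.8420

o_n = [0.3236, 0.1180, 0.8750]
J₁: ẑ×o_n = [-0.1180, 0.3236, 0.0000], ω = ẑ
J2: z=[0.0000, 0.0000, 1.0000] o=[0.1847, -0.5074, 0.0000] → [-0.6254, 0.1389, 0.0000, 0.0000, 0.0000, 1.0000]
J3: z=[0.7880, -0.6157, 0.0000] o=[-0.0924, -0.8620, 0.5200] → [-0.2186, -0.2797, 1.0284, 0.7880, -0.6157, 0.0000]
J4: z=[0.4503, 0.5763, -0.6820] o=[0.1260, -0.5826, 0.9003] → [0.4632, -0.1234, 0.2015, 0.4503, 0.5763, -0.6820]
q̇ = J⁺·V = [-0.6920, -0.3150, -0.1960, -0.8420]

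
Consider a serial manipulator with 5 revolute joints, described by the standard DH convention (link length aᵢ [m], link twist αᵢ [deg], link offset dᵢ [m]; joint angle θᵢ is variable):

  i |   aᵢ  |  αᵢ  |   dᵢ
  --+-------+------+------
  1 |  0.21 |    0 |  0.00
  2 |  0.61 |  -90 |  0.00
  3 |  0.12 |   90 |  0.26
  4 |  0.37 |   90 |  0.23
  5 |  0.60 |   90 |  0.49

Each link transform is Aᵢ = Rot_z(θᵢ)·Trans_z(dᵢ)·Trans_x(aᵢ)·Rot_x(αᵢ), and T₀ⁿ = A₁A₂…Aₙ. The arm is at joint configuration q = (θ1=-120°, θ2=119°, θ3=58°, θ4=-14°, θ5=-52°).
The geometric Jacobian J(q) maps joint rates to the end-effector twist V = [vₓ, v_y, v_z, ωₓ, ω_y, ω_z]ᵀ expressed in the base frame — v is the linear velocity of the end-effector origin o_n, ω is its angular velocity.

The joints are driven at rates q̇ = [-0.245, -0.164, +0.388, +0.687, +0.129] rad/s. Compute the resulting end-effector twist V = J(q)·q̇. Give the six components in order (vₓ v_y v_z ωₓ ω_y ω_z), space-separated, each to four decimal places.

o_n = [0.6730, -0.5898, -0.7383]
J₁: ẑ×o_n = [0.5898, 0.6730, -0.0000], ω = ẑ
J2: z=[0.0000, 0.0000, 1.0000] o=[-0.1050, -0.1819, 0.0000] → [0.4080, 0.7780, -0.0000, 0.0000, 0.0000, 1.0000]
J3: z=[0.0175, 0.9998, 0.0000] o=[0.5049, -0.1925, 0.0000] → [-0.7382, 0.0129, -0.1750, 0.0175, 0.9998, 0.0000]
J4: z=[0.8479, -0.0148, 0.5299] o=[0.5730, 0.0663, -0.1018] → [0.3571, 0.5927, -0.5549, 0.8479, -0.0148, 0.5299]
J5: z=[-0.1451, -0.9679, 0.2052] o=[0.9567, -0.0299, -0.2843] → [0.5543, -0.1241, -0.1933, -0.1451, -0.9679, 0.2052]
V = J·q̇ = [-0.1810, 0.1037, -0.4741, 0.5706, 0.2529, -0.0185]

-0.1810 0.1037 -0.4741 0.5706 0.2529 -0.0185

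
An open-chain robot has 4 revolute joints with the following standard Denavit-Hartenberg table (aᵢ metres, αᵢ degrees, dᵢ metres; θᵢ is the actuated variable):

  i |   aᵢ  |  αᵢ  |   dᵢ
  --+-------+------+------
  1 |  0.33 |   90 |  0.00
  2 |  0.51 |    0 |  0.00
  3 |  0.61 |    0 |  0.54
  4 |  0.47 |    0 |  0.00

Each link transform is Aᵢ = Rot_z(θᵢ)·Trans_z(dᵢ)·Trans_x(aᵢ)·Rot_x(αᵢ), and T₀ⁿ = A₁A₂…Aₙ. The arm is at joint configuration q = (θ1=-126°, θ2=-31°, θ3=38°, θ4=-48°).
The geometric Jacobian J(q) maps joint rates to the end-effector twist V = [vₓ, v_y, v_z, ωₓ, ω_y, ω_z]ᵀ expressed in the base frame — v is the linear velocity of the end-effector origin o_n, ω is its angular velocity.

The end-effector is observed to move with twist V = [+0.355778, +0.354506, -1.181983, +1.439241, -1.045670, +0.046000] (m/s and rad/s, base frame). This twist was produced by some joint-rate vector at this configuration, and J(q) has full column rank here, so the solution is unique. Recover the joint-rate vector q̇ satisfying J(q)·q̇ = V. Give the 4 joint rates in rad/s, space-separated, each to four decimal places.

o_n = [-1.4522, -1.0800, -0.4967]
J₁: ẑ×o_n = [1.0800, -1.4522, 0.0000], ω = ẑ
J2: z=[-0.8090, 0.5878, 0.0000] o=[-0.1940, -0.2670, 0.0000] → [-0.2919, -0.4018, 1.3973, -0.8090, 0.5878, 0.0000]
J3: z=[-0.8090, 0.5878, 0.0000] o=[-0.4509, -0.6206, -0.2627] → [-0.1375, -0.1893, 0.9602, -0.8090, 0.5878, 0.0000]
J4: z=[-0.8090, 0.5878, 0.0000] o=[-1.2437, -0.7931, -0.1883] → [-0.1812, -0.2495, 0.3547, -0.8090, 0.5878, 0.0000]
q̇ = J⁺·V = [0.0460, -0.1260, -0.6930, -0.9600]

0.0460 -0.1260 -0.6930 -0.9600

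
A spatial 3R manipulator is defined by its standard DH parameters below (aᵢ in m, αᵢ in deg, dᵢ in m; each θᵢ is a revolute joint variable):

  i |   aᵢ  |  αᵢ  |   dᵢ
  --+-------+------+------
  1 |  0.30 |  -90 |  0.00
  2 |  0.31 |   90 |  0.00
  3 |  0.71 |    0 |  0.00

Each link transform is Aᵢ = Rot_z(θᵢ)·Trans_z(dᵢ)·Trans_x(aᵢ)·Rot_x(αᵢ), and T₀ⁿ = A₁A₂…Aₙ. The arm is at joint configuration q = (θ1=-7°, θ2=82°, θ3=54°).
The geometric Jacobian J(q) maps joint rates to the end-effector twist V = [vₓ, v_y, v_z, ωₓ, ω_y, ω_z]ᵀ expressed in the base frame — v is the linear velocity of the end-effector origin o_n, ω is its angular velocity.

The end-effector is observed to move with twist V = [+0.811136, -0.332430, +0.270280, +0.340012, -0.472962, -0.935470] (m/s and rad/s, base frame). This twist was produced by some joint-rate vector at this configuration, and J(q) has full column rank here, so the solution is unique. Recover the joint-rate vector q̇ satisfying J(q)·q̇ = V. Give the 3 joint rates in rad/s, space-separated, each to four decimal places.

-0.9910 -0.4280 0.3990

o_n = [0.4682, 0.5212, -0.7202]
J₁: ẑ×o_n = [-0.5212, 0.4682, 0.0000], ω = ẑ
J2: z=[0.1219, 0.9925, 0.0000] o=[0.2978, -0.0366, 0.0000] → [-0.7149, 0.0878, -0.1012, 0.1219, 0.9925, 0.0000]
J3: z=[0.9829, -0.1207, 0.1392] o=[0.3406, -0.0418, -0.3070] → [-0.0285, 0.4240, 0.5688, 0.9829, -0.1207, 0.1392]
q̇ = J⁺·V = [-0.9910, -0.4280, 0.3990]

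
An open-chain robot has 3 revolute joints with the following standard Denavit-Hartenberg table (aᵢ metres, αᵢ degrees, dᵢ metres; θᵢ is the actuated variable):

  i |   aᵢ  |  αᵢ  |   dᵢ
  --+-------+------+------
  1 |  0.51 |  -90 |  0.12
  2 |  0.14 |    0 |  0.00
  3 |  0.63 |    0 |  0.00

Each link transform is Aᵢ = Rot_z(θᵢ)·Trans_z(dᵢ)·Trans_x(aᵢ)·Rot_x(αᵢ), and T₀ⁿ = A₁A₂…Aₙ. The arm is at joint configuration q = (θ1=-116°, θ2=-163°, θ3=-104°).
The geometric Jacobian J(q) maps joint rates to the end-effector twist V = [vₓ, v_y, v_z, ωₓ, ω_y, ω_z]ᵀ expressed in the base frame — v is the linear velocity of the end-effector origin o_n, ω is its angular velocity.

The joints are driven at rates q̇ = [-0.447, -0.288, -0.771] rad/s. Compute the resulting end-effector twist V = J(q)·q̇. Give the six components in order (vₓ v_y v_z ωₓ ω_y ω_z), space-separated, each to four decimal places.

-0.4248 -0.5210 -0.0735 -0.9518 0.4642 -0.4470

o_n = [-0.1504, -0.3084, -0.4682]
J₁: ẑ×o_n = [0.3084, -0.1504, 0.0000], ω = ẑ
J2: z=[0.8988, -0.4384, 0.0000] o=[-0.2236, -0.4584, 0.1200] → [0.2579, 0.5287, 0.1669, 0.8988, -0.4384, 0.0000]
J3: z=[0.8988, -0.4384, 0.0000] o=[-0.1649, -0.3381, 0.1609] → [0.2758, 0.5655, 0.0330, 0.8988, -0.4384, 0.0000]
V = J·q̇ = [-0.4248, -0.5210, -0.0735, -0.9518, 0.4642, -0.4470]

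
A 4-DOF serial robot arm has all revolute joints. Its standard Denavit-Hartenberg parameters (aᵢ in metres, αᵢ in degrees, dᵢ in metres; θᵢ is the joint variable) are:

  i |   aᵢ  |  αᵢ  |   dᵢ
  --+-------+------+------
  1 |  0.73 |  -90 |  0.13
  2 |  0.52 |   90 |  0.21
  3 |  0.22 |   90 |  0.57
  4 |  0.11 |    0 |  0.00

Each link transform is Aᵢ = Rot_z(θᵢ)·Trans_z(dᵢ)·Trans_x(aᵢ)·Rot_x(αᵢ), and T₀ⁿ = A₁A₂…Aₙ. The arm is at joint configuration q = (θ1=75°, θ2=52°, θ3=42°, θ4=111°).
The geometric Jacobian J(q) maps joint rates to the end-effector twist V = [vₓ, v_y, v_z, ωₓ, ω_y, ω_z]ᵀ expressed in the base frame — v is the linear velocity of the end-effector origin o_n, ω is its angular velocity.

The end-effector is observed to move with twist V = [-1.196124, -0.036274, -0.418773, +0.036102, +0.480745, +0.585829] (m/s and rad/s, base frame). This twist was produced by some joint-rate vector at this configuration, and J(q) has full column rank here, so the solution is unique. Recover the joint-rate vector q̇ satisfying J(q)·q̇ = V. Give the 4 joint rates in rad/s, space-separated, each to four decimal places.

o_n = [0.1108, 1.6918, 0.0286]
J₁: ẑ×o_n = [-1.6918, 0.1108, 0.0000], ω = ẑ
J2: z=[-0.9659, 0.2588, 0.0000] o=[0.1889, 0.7051, 0.1300] → [-0.0262, -0.0979, -0.9329, -0.9659, 0.2588, 0.0000]
J3: z=[0.2040, 0.7612, 0.6157] o=[0.0690, 1.0687, -0.2798] → [-0.1489, -0.0371, 0.0952, 0.2040, 0.7612, 0.6157]
J4: z=[0.8244, 0.2056, -0.5273] o=[0.0691, 1.6379, -0.0577] → [0.0462, -0.0932, 0.0359, 0.8244, 0.2056, -0.5273]
q̇ = J⁺·V = [0.6870, 0.5020, 0.3110, 0.5550]

0.6870 0.5020 0.3110 0.5550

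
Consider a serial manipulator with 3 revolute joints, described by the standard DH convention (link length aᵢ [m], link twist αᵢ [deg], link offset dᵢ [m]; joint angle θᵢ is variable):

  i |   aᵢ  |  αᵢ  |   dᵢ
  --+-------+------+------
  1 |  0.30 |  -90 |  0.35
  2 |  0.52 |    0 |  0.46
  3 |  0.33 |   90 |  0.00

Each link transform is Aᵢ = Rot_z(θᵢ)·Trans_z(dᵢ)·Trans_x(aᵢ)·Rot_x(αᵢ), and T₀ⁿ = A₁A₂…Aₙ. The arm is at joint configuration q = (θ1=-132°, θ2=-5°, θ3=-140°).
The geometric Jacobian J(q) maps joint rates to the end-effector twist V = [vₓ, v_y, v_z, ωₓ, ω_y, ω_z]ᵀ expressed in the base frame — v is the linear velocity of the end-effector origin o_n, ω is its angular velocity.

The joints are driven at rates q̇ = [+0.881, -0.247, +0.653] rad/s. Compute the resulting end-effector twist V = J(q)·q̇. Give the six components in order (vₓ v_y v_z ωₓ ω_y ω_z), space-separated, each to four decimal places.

0.5858 -0.0705 0.2377 0.3017 -0.2717 0.8810

o_n = [-0.0246, -0.7148, 0.5846]
J₁: ẑ×o_n = [0.7148, -0.0246, 0.0000], ω = ẑ
J2: z=[0.7431, -0.6691, 0.0000] o=[-0.2007, -0.2229, 0.3500] → [-0.1570, -0.1743, -0.2477, 0.7431, -0.6691, 0.0000]
J3: z=[0.7431, -0.6691, 0.0000] o=[-0.2055, -0.9157, 0.3953] → [-0.1267, -0.1407, 0.2703, 0.7431, -0.6691, 0.0000]
V = J·q̇ = [0.5858, -0.0705, 0.2377, 0.3017, -0.2717, 0.8810]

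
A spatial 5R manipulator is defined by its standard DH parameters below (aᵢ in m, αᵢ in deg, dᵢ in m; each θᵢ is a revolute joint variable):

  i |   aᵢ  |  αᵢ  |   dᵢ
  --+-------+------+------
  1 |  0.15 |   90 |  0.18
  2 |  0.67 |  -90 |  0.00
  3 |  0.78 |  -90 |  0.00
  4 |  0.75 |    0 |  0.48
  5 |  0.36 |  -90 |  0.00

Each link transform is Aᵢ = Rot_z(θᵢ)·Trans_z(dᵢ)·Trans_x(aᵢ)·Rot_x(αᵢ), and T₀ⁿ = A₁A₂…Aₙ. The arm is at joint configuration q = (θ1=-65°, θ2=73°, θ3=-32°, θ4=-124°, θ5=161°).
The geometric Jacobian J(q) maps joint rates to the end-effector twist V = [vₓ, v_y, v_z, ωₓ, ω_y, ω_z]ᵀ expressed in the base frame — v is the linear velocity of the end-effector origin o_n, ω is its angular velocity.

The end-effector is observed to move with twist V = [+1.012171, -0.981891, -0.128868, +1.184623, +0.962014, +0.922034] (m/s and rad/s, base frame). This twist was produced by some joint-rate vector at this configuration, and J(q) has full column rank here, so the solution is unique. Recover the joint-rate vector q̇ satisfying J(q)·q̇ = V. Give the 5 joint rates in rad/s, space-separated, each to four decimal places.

0.3680 -0.8060 0.5170 0.2300 0.5650

o_n = [0.1394, -0.1485, 1.7080]
J₁: ẑ×o_n = [0.1485, 0.1394, -0.0000], ω = ẑ
J2: z=[-0.9063, -0.4226, 0.0000] o=[0.0634, -0.1359, 0.1800] → [-0.6458, 1.3849, 0.0435, -0.9063, -0.4226, 0.0000]
J3: z=[-0.4042, 0.8667, 0.2924] o=[0.1462, -0.3135, 0.8207] → [0.7208, 0.3566, -0.0608, -0.4042, 0.8667, 0.2924]
J4: z=[0.8341, 0.2180, 0.5068] o=[-0.1467, -0.6634, 1.4533] → [-0.2054, -0.0675, 0.3671, 0.8341, 0.2180, 0.5068]
J5: z=[0.8341, 0.2180, 0.5068] o=[0.1598, 0.1683, 1.5382] → [0.1975, -0.1520, -0.2598, 0.8341, 0.2180, 0.5068]
q̇ = J⁺·V = [0.3680, -0.8060, 0.5170, 0.2300, 0.5650]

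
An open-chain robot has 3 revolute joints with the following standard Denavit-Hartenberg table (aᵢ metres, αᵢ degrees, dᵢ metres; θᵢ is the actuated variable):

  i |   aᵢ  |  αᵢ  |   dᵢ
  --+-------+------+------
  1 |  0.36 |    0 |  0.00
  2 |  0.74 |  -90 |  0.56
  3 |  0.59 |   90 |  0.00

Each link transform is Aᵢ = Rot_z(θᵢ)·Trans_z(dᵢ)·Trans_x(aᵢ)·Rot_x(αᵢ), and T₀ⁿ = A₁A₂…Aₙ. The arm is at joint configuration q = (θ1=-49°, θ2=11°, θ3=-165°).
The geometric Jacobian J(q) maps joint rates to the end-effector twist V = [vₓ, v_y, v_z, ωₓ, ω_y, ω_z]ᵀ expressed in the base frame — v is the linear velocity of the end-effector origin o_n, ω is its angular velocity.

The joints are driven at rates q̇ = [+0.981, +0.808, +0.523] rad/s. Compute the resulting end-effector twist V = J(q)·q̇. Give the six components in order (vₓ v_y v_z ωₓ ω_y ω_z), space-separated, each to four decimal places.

o_n = [0.3702, -0.3764, 0.7127]
J₁: ẑ×o_n = [0.3764, 0.3702, -0.0000], ω = ẑ
J2: z=[0.0000, 0.0000, 1.0000] o=[0.2362, -0.2717, 0.0000] → [0.1047, 0.1340, -0.0000, 0.0000, 0.0000, 1.0000]
J3: z=[0.6157, 0.7880, 0.0000] o=[0.8193, -0.7273, 0.5600] → [0.1203, -0.0940, 0.5699, 0.6157, 0.7880, 0.0000]
V = J·q̇ = [0.5168, 0.4223, 0.2981, 0.3220, 0.4121, 1.7890]

0.5168 0.4223 0.2981 0.3220 0.4121 1.7890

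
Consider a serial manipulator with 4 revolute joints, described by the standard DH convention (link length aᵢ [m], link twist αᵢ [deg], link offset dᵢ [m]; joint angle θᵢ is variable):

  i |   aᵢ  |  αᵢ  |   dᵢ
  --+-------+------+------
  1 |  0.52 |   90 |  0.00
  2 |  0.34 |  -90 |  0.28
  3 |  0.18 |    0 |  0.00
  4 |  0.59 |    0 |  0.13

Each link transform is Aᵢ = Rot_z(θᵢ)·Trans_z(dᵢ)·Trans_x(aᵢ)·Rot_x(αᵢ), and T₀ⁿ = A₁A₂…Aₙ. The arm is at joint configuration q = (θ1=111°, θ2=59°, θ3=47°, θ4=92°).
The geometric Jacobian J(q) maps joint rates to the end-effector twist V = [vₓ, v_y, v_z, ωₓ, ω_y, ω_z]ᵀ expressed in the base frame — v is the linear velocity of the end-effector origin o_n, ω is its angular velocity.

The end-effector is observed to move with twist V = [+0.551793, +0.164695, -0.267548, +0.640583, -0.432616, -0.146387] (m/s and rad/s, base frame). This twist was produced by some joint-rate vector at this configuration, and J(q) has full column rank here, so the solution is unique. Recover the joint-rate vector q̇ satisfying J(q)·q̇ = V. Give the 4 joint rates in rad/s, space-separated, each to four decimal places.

-0.5270 0.4430 -0.2040 0.9430

o_n = [-0.3725, 0.3043, 0.0819]
J₁: ẑ×o_n = [-0.3043, -0.3725, 0.0000], ω = ẑ
J2: z=[0.9336, 0.3584, 0.0000] o=[-0.1864, 0.4855, 0.0000] → [0.0294, -0.0765, -0.1024, 0.9336, 0.3584, 0.0000]
J3: z=[0.3072, -0.8002, 0.5150] o=[0.0123, 0.7493, 0.2914] → [0.3968, -0.1338, -0.4446, 0.3072, -0.8002, 0.5150]
J4: z=[0.3072, -0.8002, 0.5150] o=[-0.1333, 0.7611, 0.3967] → [0.4871, -0.0265, -0.3318, 0.3072, -0.8002, 0.5150]
q̇ = J⁺·V = [-0.5270, 0.4430, -0.2040, 0.9430]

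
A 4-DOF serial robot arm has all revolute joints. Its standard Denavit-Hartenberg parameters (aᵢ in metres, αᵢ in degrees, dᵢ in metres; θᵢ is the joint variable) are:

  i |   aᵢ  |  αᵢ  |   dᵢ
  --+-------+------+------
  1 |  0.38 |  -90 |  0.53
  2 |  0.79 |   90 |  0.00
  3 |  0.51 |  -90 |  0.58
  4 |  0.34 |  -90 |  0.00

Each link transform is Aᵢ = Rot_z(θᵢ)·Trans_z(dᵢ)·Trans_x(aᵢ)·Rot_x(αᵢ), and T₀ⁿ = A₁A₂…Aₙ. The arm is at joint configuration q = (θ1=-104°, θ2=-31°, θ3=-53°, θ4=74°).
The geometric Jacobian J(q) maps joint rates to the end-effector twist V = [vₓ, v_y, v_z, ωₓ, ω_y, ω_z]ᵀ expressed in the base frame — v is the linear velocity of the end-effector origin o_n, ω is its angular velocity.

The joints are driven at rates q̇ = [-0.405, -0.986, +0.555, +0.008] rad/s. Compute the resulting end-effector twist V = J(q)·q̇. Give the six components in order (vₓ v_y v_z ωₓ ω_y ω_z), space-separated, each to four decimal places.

-0.1035 0.8158 0.9826 -0.8842 0.5094 0.0740

o_n = [-0.7674, -1.0848, 1.3410]
J₁: ẑ×o_n = [1.0848, -0.7674, 0.0000], ω = ẑ
J2: z=[0.9703, -0.2419, 0.0000] o=[-0.0919, -0.3687, 0.5300] → [-0.1962, -0.7869, -0.8582, 0.9703, -0.2419, 0.0000]
J3: z=[0.1246, 0.4997, 0.8572] o=[-0.2558, -1.0258, 0.9369] → [0.2526, -0.4889, 0.2483, 0.1246, 0.4997, 0.8572]
J4: z=[0.4183, -0.8098, 0.4113] o=[-0.6423, -0.8926, 1.5921] → [0.2824, 0.0536, -0.1816, 0.4183, -0.8098, 0.4113]
V = J·q̇ = [-0.1035, 0.8158, 0.9826, -0.8842, 0.5094, 0.0740]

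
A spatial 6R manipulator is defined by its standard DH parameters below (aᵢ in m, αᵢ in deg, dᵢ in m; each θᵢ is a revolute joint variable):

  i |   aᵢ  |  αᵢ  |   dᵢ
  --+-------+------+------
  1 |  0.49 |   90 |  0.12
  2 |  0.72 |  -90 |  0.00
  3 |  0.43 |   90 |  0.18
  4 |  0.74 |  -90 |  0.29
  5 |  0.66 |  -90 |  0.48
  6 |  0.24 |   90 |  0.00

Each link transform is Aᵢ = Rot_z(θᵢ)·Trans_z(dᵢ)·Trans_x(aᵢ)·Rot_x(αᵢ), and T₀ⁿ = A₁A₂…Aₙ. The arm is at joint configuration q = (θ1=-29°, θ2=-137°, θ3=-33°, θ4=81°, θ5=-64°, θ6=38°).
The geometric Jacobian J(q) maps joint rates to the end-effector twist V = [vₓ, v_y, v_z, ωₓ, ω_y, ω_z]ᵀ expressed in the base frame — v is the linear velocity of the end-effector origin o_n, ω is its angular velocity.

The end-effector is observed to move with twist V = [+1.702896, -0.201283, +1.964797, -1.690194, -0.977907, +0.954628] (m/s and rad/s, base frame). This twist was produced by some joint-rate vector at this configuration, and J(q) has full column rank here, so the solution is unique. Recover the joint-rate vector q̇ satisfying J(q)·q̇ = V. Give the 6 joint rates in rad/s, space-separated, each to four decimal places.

o_n = [0.4795, -1.4475, -1.1107]
J₁: ẑ×o_n = [1.4475, 0.4795, -0.0000], ω = ẑ
J2: z=[-0.4848, -0.8746, 0.0000] o=[0.4286, -0.2376, 0.1200] → [1.0764, -0.5966, 0.6312, -0.4848, -0.8746, 0.0000]
J3: z=[0.5965, -0.3306, -0.7314] o=[-0.0320, 0.0177, -0.3710] → [-0.8270, 0.0671, -0.7049, 0.5965, -0.3306, -0.7314]
J4: z=[-0.0582, -0.9266, 0.3714] o=[-0.2688, -0.1187, -0.7486] → [0.8290, 0.2569, 0.7708, -0.0582, -0.9266, 0.3714]
J5: z=[0.8840, 0.1251, 0.4505] o=[0.0576, -0.6499, -1.2417] → [0.3757, 0.0743, -0.7578, 0.8840, 0.1251, 0.4505]
J6: z=[0.4425, 0.0875, -0.8925] o=[0.5816, -1.2421, -1.0400] → [-0.1895, 0.1224, -0.0819, 0.4425, 0.0875, -0.8925]
q̇ = J⁺·V = [0.2730, 0.5300, -0.6020, 0.5980, -0.9300, -0.4910]

0.2730 0.5300 -0.6020 0.5980 -0.9300 -0.4910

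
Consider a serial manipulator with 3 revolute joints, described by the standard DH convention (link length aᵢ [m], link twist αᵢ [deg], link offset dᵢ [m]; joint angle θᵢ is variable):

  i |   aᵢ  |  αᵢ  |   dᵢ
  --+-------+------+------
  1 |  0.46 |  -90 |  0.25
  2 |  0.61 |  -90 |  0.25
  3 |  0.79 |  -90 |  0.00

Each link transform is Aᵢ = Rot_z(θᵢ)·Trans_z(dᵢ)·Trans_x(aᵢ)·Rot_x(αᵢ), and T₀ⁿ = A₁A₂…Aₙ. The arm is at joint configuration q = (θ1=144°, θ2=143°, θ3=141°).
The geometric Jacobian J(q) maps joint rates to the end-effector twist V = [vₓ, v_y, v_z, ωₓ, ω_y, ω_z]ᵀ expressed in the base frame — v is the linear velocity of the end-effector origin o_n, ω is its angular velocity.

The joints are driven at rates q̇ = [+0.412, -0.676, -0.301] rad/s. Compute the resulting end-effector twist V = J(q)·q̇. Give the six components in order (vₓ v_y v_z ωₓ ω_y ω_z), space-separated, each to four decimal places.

o_n = [-0.2294, 0.4722, 0.2524]
J₁: ẑ×o_n = [-0.4722, -0.2294, 0.0000], ω = ẑ
J2: z=[-0.5878, -0.8090, 0.0000] o=[-0.3721, 0.2704, 0.2500] → [-0.0019, 0.0014, -0.0032, -0.5878, -0.8090, 0.0000]
J3: z=[0.4869, -0.3537, 0.7986] o=[-0.1250, -0.2182, -0.1171] → [-0.6821, -0.2633, 0.2992, 0.4869, -0.3537, 0.7986]
V = J·q̇ = [0.0121, -0.0162, -0.0879, 0.2508, 0.6534, 0.1716]

0.0121 -0.0162 -0.0879 0.2508 0.6534 0.1716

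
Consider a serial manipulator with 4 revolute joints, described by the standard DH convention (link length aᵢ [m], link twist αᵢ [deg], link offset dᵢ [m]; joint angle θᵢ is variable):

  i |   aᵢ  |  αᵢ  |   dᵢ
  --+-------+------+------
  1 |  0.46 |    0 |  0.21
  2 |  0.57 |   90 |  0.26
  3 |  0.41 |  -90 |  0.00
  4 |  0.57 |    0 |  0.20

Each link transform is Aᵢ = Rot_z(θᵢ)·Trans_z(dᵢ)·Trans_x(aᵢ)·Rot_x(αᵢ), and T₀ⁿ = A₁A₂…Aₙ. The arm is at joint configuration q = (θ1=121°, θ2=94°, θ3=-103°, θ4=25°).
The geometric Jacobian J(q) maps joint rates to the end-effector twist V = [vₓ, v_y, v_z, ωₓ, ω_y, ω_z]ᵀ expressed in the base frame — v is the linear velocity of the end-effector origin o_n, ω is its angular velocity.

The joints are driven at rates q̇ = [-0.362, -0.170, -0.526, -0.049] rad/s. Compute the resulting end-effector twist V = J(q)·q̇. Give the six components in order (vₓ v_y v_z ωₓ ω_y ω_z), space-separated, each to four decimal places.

o_n = [-0.5546, -0.1222, -0.4778]
J₁: ẑ×o_n = [0.1222, -0.5546, 0.0000], ω = ẑ
J2: z=[0.0000, 0.0000, 1.0000] o=[-0.2369, 0.3943, 0.2100] → [0.5165, -0.3176, 0.0000, 0.0000, 0.0000, 1.0000]
J3: z=[-0.5736, 0.8192, 0.0000] o=[-0.7038, 0.0674, 0.4700] → [-0.7764, -0.5437, -0.0136, -0.5736, 0.8192, 0.0000]
J4: z=[-0.7982, -0.5589, -0.2250] o=[-0.6283, 0.1203, 0.0705] → [0.2519, -0.4543, 0.2347, -0.7982, -0.5589, -0.2250]
V = J·q̇ = [0.2640, 0.5630, -0.0044, 0.3408, -0.4035, -0.5210]

0.2640 0.5630 -0.0044 0.3408 -0.4035 -0.5210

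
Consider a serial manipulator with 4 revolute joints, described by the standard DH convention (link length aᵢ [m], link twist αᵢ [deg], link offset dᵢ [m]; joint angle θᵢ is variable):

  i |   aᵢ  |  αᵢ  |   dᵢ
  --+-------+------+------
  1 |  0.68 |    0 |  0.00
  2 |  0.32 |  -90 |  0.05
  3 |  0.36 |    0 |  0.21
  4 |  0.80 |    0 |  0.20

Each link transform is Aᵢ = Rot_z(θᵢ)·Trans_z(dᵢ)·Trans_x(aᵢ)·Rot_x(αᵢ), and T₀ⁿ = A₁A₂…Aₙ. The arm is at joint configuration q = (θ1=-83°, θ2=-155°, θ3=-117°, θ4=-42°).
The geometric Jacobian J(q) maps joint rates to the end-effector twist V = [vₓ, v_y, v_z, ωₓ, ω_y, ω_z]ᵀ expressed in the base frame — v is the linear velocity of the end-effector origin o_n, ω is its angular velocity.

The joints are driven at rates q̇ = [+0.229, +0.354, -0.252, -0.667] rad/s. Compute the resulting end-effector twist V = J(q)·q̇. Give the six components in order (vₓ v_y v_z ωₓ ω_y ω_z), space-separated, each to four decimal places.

o_n = [0.0480, -1.3928, 0.6575]
J₁: ẑ×o_n = [1.3928, 0.0480, -0.0000], ω = ẑ
J2: z=[0.0000, 0.0000, 1.0000] o=[0.0829, -0.6749, 0.0000] → [0.7179, -0.0349, 0.0000, 0.0000, 0.0000, 1.0000]
J3: z=[-0.8480, -0.5299, 0.0000] o=[-0.0867, -0.4036, 0.0500] → [-0.3219, 0.5152, 0.9103, -0.8480, -0.5299, 0.0000]
J4: z=[-0.8480, -0.5299, 0.0000] o=[-0.1782, -0.6534, 0.3708] → [-0.1519, 0.2431, 0.7469, -0.8480, -0.5299, 0.0000]
V = J·q̇ = [0.7555, -0.2933, -0.7276, 0.7794, 0.4870, 0.5830]

0.7555 -0.2933 -0.7276 0.7794 0.4870 0.5830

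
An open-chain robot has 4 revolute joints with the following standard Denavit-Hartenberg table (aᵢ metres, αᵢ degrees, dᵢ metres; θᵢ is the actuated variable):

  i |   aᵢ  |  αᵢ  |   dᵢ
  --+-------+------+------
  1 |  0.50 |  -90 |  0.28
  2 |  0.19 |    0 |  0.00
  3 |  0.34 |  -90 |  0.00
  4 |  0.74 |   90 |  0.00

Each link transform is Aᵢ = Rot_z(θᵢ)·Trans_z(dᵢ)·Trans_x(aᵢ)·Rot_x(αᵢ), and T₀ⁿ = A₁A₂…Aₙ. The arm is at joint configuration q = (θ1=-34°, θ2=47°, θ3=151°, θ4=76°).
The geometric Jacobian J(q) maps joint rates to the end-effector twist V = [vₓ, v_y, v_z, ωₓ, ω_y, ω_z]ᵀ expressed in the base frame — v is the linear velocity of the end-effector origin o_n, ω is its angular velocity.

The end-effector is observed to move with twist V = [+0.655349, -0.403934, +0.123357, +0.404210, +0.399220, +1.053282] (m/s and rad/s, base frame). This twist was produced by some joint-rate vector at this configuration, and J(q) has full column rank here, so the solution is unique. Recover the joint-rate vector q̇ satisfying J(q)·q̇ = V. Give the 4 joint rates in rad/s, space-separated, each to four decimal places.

o_n = [-0.2888, -0.6713, 0.3014]
J₁: ẑ×o_n = [0.6713, -0.2888, 0.0000], ω = ẑ
J2: z=[0.5592, 0.8290, 0.0000] o=[0.4145, -0.2796, 0.2800] → [0.0178, -0.0120, 0.3640, 0.5592, 0.8290, 0.0000]
J3: z=[0.5592, 0.8290, 0.0000] o=[0.5219, -0.3521, 0.1410] → [0.1330, -0.0897, 0.4936, 0.5592, 0.8290, 0.0000]
J4: z=[0.2562, -0.1728, 0.9511] o=[0.2539, -0.1712, 0.2461] → [0.4660, -0.5303, -0.2219, 0.2562, -0.1728, 0.9511]
q̇ = J⁺·V = [0.7090, 0.5500, 0.0070, 0.3620]

0.7090 0.5500 0.0070 0.3620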